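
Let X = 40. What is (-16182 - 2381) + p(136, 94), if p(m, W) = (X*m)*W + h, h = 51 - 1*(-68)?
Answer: 492916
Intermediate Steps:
h = 119 (h = 51 + 68 = 119)
p(m, W) = 119 + 40*W*m (p(m, W) = (40*m)*W + 119 = 40*W*m + 119 = 119 + 40*W*m)
(-16182 - 2381) + p(136, 94) = (-16182 - 2381) + (119 + 40*94*136) = -18563 + (119 + 511360) = -18563 + 511479 = 492916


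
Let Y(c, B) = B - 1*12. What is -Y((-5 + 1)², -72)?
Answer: 84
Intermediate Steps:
Y(c, B) = -12 + B (Y(c, B) = B - 12 = -12 + B)
-Y((-5 + 1)², -72) = -(-12 - 72) = -1*(-84) = 84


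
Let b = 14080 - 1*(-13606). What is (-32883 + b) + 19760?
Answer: 14563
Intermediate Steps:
b = 27686 (b = 14080 + 13606 = 27686)
(-32883 + b) + 19760 = (-32883 + 27686) + 19760 = -5197 + 19760 = 14563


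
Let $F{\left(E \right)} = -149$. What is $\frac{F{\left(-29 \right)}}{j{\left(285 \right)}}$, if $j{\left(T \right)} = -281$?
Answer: $\frac{149}{281} \approx 0.53025$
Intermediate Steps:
$\frac{F{\left(-29 \right)}}{j{\left(285 \right)}} = - \frac{149}{-281} = \left(-149\right) \left(- \frac{1}{281}\right) = \frac{149}{281}$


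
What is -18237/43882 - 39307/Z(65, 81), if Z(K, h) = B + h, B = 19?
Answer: -863346737/2194100 ≈ -393.49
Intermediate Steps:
Z(K, h) = 19 + h
-18237/43882 - 39307/Z(65, 81) = -18237/43882 - 39307/(19 + 81) = -18237*1/43882 - 39307/100 = -18237/43882 - 39307*1/100 = -18237/43882 - 39307/100 = -863346737/2194100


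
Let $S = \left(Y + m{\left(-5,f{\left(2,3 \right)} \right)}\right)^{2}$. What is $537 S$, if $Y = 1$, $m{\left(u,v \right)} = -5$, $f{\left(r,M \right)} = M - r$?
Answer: $8592$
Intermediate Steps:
$S = 16$ ($S = \left(1 - 5\right)^{2} = \left(-4\right)^{2} = 16$)
$537 S = 537 \cdot 16 = 8592$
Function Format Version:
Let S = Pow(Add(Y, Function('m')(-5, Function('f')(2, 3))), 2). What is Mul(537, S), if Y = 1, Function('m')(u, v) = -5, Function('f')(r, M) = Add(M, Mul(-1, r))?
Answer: 8592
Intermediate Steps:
S = 16 (S = Pow(Add(1, -5), 2) = Pow(-4, 2) = 16)
Mul(537, S) = Mul(537, 16) = 8592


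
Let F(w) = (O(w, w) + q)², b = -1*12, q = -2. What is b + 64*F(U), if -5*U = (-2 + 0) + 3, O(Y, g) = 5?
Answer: 564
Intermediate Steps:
U = -⅕ (U = -((-2 + 0) + 3)/5 = -(-2 + 3)/5 = -⅕*1 = -⅕ ≈ -0.20000)
b = -12
F(w) = 9 (F(w) = (5 - 2)² = 3² = 9)
b + 64*F(U) = -12 + 64*9 = -12 + 576 = 564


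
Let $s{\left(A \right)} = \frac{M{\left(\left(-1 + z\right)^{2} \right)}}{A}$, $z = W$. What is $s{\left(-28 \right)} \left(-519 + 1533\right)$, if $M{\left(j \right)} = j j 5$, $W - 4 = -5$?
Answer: $- \frac{20280}{7} \approx -2897.1$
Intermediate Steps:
$W = -1$ ($W = 4 - 5 = -1$)
$z = -1$
$M{\left(j \right)} = 5 j^{2}$ ($M{\left(j \right)} = j^{2} \cdot 5 = 5 j^{2}$)
$s{\left(A \right)} = \frac{80}{A}$ ($s{\left(A \right)} = \frac{5 \left(\left(-1 - 1\right)^{2}\right)^{2}}{A} = \frac{5 \left(\left(-2\right)^{2}\right)^{2}}{A} = \frac{5 \cdot 4^{2}}{A} = \frac{5 \cdot 16}{A} = \frac{80}{A}$)
$s{\left(-28 \right)} \left(-519 + 1533\right) = \frac{80}{-28} \left(-519 + 1533\right) = 80 \left(- \frac{1}{28}\right) 1014 = \left(- \frac{20}{7}\right) 1014 = - \frac{20280}{7}$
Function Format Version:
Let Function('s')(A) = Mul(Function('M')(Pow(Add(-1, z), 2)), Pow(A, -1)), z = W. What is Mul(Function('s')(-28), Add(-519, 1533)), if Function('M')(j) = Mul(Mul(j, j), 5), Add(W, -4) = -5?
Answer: Rational(-20280, 7) ≈ -2897.1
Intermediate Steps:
W = -1 (W = Add(4, -5) = -1)
z = -1
Function('M')(j) = Mul(5, Pow(j, 2)) (Function('M')(j) = Mul(Pow(j, 2), 5) = Mul(5, Pow(j, 2)))
Function('s')(A) = Mul(80, Pow(A, -1)) (Function('s')(A) = Mul(Mul(5, Pow(Pow(Add(-1, -1), 2), 2)), Pow(A, -1)) = Mul(Mul(5, Pow(Pow(-2, 2), 2)), Pow(A, -1)) = Mul(Mul(5, Pow(4, 2)), Pow(A, -1)) = Mul(Mul(5, 16), Pow(A, -1)) = Mul(80, Pow(A, -1)))
Mul(Function('s')(-28), Add(-519, 1533)) = Mul(Mul(80, Pow(-28, -1)), Add(-519, 1533)) = Mul(Mul(80, Rational(-1, 28)), 1014) = Mul(Rational(-20, 7), 1014) = Rational(-20280, 7)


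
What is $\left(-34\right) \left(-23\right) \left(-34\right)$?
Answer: $-26588$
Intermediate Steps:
$\left(-34\right) \left(-23\right) \left(-34\right) = 782 \left(-34\right) = -26588$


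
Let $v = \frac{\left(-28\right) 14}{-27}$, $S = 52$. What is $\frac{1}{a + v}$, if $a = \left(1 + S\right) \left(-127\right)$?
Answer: $- \frac{27}{181345} \approx -0.00014889$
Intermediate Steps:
$a = -6731$ ($a = \left(1 + 52\right) \left(-127\right) = 53 \left(-127\right) = -6731$)
$v = \frac{392}{27}$ ($v = \left(-392\right) \left(- \frac{1}{27}\right) = \frac{392}{27} \approx 14.519$)
$\frac{1}{a + v} = \frac{1}{-6731 + \frac{392}{27}} = \frac{1}{- \frac{181345}{27}} = - \frac{27}{181345}$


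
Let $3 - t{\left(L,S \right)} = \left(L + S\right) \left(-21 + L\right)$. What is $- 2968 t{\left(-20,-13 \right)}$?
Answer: $4006800$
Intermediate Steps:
$t{\left(L,S \right)} = 3 - \left(-21 + L\right) \left(L + S\right)$ ($t{\left(L,S \right)} = 3 - \left(L + S\right) \left(-21 + L\right) = 3 - \left(-21 + L\right) \left(L + S\right)$)
$- 2968 t{\left(-20,-13 \right)} = - 2968 \left(3 - \left(-20\right)^{2} + 21 \left(-20\right) + 21 \left(-13\right) - \left(-20\right) \left(-13\right)\right) = - 2968 \left(3 - 400 - 420 - 273 - 260\right) = \left(-2968\right) \left(-1350\right) = 4006800$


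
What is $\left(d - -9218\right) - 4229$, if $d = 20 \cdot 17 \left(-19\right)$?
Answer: $-1471$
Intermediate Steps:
$d = -6460$ ($d = 340 \left(-19\right) = -6460$)
$\left(d - -9218\right) - 4229 = \left(-6460 - -9218\right) - 4229 = \left(-6460 + 9218\right) - 4229 = 2758 - 4229 = -1471$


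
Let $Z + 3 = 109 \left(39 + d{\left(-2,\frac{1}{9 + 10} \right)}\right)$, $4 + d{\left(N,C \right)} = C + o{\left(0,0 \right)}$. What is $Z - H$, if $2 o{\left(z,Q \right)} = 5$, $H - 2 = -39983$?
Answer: $\frac{1674707}{38} \approx 44071.0$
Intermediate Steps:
$H = -39981$ ($H = 2 - 39983 = -39981$)
$o{\left(z,Q \right)} = \frac{5}{2}$ ($o{\left(z,Q \right)} = \frac{1}{2} \cdot 5 = \frac{5}{2}$)
$d{\left(N,C \right)} = - \frac{3}{2} + C$ ($d{\left(N,C \right)} = -4 + \left(C + \frac{5}{2}\right) = -4 + \left(\frac{5}{2} + C\right) = - \frac{3}{2} + C$)
$Z = \frac{155429}{38}$ ($Z = -3 + 109 \left(39 - \left(\frac{3}{2} - \frac{1}{9 + 10}\right)\right) = -3 + 109 \left(39 - \left(\frac{3}{2} - \frac{1}{19}\right)\right) = -3 + 109 \left(39 + \left(- \frac{3}{2} + \frac{1}{19}\right)\right) = -3 + 109 \left(39 - \frac{55}{38}\right) = -3 + 109 \cdot \frac{1427}{38} = -3 + \frac{155543}{38} = \frac{155429}{38} \approx 4090.2$)
$Z - H = \frac{155429}{38} - -39981 = \frac{155429}{38} + 39981 = \frac{1674707}{38}$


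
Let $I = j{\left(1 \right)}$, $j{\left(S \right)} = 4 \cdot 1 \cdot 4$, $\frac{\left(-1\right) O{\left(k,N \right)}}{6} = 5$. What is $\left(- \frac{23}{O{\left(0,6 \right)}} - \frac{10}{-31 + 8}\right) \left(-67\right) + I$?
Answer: $- \frac{44503}{690} \approx -64.497$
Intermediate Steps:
$O{\left(k,N \right)} = -30$ ($O{\left(k,N \right)} = \left(-6\right) 5 = -30$)
$j{\left(S \right)} = 16$ ($j{\left(S \right)} = 4 \cdot 4 = 16$)
$I = 16$
$\left(- \frac{23}{O{\left(0,6 \right)}} - \frac{10}{-31 + 8}\right) \left(-67\right) + I = \left(- \frac{23}{-30} - \frac{10}{-31 + 8}\right) \left(-67\right) + 16 = \left(\left(-23\right) \left(- \frac{1}{30}\right) - \frac{10}{-23}\right) \left(-67\right) + 16 = \left(\frac{23}{30} - - \frac{10}{23}\right) \left(-67\right) + 16 = \left(\frac{23}{30} + \frac{10}{23}\right) \left(-67\right) + 16 = \frac{829}{690} \left(-67\right) + 16 = - \frac{55543}{690} + 16 = - \frac{44503}{690}$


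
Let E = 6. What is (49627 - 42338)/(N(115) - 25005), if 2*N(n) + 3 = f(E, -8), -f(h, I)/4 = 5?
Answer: -14578/50033 ≈ -0.29137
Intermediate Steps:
f(h, I) = -20 (f(h, I) = -4*5 = -20)
N(n) = -23/2 (N(n) = -3/2 + (½)*(-20) = -3/2 - 10 = -23/2)
(49627 - 42338)/(N(115) - 25005) = (49627 - 42338)/(-23/2 - 25005) = 7289/(-50033/2) = 7289*(-2/50033) = -14578/50033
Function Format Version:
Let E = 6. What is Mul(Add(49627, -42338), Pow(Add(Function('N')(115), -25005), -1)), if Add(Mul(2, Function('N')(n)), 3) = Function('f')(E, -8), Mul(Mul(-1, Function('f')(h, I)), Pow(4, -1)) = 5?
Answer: Rational(-14578, 50033) ≈ -0.29137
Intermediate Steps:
Function('f')(h, I) = -20 (Function('f')(h, I) = Mul(-4, 5) = -20)
Function('N')(n) = Rational(-23, 2) (Function('N')(n) = Add(Rational(-3, 2), Mul(Rational(1, 2), -20)) = Add(Rational(-3, 2), -10) = Rational(-23, 2))
Mul(Add(49627, -42338), Pow(Add(Function('N')(115), -25005), -1)) = Mul(Add(49627, -42338), Pow(Add(Rational(-23, 2), -25005), -1)) = Mul(7289, Pow(Rational(-50033, 2), -1)) = Mul(7289, Rational(-2, 50033)) = Rational(-14578, 50033)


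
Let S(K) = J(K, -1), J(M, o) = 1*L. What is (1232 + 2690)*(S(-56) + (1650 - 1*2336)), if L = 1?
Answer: -2686570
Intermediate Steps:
J(M, o) = 1 (J(M, o) = 1*1 = 1)
S(K) = 1
(1232 + 2690)*(S(-56) + (1650 - 1*2336)) = (1232 + 2690)*(1 + (1650 - 1*2336)) = 3922*(1 + (1650 - 2336)) = 3922*(1 - 686) = 3922*(-685) = -2686570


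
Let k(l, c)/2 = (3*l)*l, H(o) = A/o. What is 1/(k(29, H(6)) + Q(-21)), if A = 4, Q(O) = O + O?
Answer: 1/5004 ≈ 0.00019984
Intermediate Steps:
Q(O) = 2*O
H(o) = 4/o
k(l, c) = 6*l**2 (k(l, c) = 2*((3*l)*l) = 2*(3*l**2) = 6*l**2)
1/(k(29, H(6)) + Q(-21)) = 1/(6*29**2 + 2*(-21)) = 1/(6*841 - 42) = 1/(5046 - 42) = 1/5004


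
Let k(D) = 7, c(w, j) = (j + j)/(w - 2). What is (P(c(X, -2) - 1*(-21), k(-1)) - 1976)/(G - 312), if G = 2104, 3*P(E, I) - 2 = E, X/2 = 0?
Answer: -5903/5376 ≈ -1.0980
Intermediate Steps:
X = 0 (X = 2*0 = 0)
c(w, j) = 2*j/(-2 + w) (c(w, j) = (2*j)/(-2 + w) = 2*j/(-2 + w))
P(E, I) = ⅔ + E/3
(P(c(X, -2) - 1*(-21), k(-1)) - 1976)/(G - 312) = ((⅔ + (2*(-2)/(-2 + 0) - 1*(-21))/3) - 1976)/(2104 - 312) = ((⅔ + (2*(-2)/(-2) + 21)/3) - 1976)/1792 = ((⅔ + (2*(-2)*(-½) + 21)/3) - 1976)*(1/1792) = ((⅔ + (2 + 21)/3) - 1976)*(1/1792) = ((⅔ + (⅓)*23) - 1976)*(1/1792) = ((⅔ + 23/3) - 1976)*(1/1792) = (25/3 - 1976)*(1/1792) = -5903/3*1/1792 = -5903/5376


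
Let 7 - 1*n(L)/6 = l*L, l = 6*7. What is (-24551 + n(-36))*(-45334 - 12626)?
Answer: 894728520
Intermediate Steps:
l = 42
n(L) = 42 - 252*L
(-24551 + n(-36))*(-45334 - 12626) = (-24551 + (42 - 252*(-36)))*(-45334 - 12626) = (-24551 + (42 + 9072))*(-57960) = (-24551 + 9114)*(-57960) = -15437*(-57960) = 894728520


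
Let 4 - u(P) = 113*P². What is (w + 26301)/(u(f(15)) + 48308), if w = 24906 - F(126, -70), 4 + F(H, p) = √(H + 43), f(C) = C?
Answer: 17066/7629 ≈ 2.2370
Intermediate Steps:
u(P) = 4 - 113*P²
F(H, p) = -4 + √(43 + H) (F(H, p) = -4 + √(H + 43) = -4 + √(43 + H))
w = 24897 (w = 24906 - (-4 + √(43 + 126)) = 24906 - (-4 + √169) = 24906 - (-4 + 13) = 24906 - 1*9 = 24906 - 9 = 24897)
(w + 26301)/(u(f(15)) + 48308) = (24897 + 26301)/((4 - 113*15²) + 48308) = 51198/((4 - 113*225) + 48308) = 51198/((4 - 25425) + 48308) = 51198/(-25421 + 48308) = 51198/22887 = 51198*(1/22887) = 17066/7629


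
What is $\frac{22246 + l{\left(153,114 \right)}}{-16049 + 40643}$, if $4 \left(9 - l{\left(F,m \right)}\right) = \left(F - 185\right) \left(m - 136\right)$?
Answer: $\frac{22079}{24594} \approx 0.89774$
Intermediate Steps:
$l{\left(F,m \right)} = 9 - \frac{\left(-185 + F\right) \left(-136 + m\right)}{4}$ ($l{\left(F,m \right)} = 9 - \frac{\left(F - 185\right) \left(m - 136\right)}{4} = 9 - \frac{\left(-185 + F\right) \left(-136 + m\right)}{4}$)
$\frac{22246 + l{\left(153,114 \right)}}{-16049 + 40643} = \frac{22246 + \left(-6281 + 34 \cdot 153 + \frac{185}{4} \cdot 114 - \frac{153}{4} \cdot 114\right)}{-16049 + 40643} = \frac{22246 + \left(-6281 + 5202 + \frac{10545}{2} - \frac{8721}{2}\right)}{24594} = \left(22246 - 167\right) \frac{1}{24594} = 22079 \cdot \frac{1}{24594} = \frac{22079}{24594}$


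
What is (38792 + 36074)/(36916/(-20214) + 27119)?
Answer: 756670662/274073275 ≈ 2.7608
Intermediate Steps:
(38792 + 36074)/(36916/(-20214) + 27119) = 74866/(36916*(-1/20214) + 27119) = 74866/(-18458/10107 + 27119) = 74866/(274073275/10107) = 74866*(10107/274073275) = 756670662/274073275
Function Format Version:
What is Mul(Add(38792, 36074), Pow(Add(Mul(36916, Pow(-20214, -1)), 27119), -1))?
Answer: Rational(756670662, 274073275) ≈ 2.7608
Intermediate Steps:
Mul(Add(38792, 36074), Pow(Add(Mul(36916, Pow(-20214, -1)), 27119), -1)) = Mul(74866, Pow(Add(Mul(36916, Rational(-1, 20214)), 27119), -1)) = Mul(74866, Pow(Add(Rational(-18458, 10107), 27119), -1)) = Mul(74866, Pow(Rational(274073275, 10107), -1)) = Mul(74866, Rational(10107, 274073275)) = Rational(756670662, 274073275)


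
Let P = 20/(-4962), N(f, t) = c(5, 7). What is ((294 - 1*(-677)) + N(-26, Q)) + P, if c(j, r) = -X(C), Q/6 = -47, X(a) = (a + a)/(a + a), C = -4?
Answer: 2406560/2481 ≈ 970.00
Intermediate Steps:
X(a) = 1 (X(a) = (2*a)/((2*a)) = (2*a)*(1/(2*a)) = 1)
Q = -282 (Q = 6*(-47) = -282)
c(j, r) = -1 (c(j, r) = -1*1 = -1)
N(f, t) = -1
P = -10/2481 (P = 20*(-1/4962) = -10/2481 ≈ -0.0040306)
((294 - 1*(-677)) + N(-26, Q)) + P = ((294 - 1*(-677)) - 1) - 10/2481 = ((294 + 677) - 1) - 10/2481 = (971 - 1) - 10/2481 = 970 - 10/2481 = 2406560/2481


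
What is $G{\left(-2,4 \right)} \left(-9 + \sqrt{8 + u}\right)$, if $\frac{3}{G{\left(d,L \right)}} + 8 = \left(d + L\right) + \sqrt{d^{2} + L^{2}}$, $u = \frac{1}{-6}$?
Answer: $\frac{81}{8} - \frac{3 \sqrt{282}}{16} - \frac{\sqrt{1410}}{16} + \frac{27 \sqrt{5}}{8} \approx 12.176$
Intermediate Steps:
$u = - \frac{1}{6} \approx -0.16667$
$G{\left(d,L \right)} = \frac{3}{-8 + L + d + \sqrt{L^{2} + d^{2}}}$ ($G{\left(d,L \right)} = \frac{3}{-8 + \left(\left(d + L\right) + \sqrt{d^{2} + L^{2}}\right)} = \frac{3}{-8 + \left(\left(L + d\right) + \sqrt{L^{2} + d^{2}}\right)} = \frac{3}{-8 + \left(L + d + \sqrt{L^{2} + d^{2}}\right)} = \frac{3}{-8 + L + d + \sqrt{L^{2} + d^{2}}}$)
$G{\left(-2,4 \right)} \left(-9 + \sqrt{8 + u}\right) = \frac{3}{-8 + 4 - 2 + \sqrt{4^{2} + \left(-2\right)^{2}}} \left(-9 + \sqrt{8 - \frac{1}{6}}\right) = \frac{3}{-8 + 4 - 2 + \sqrt{16 + 4}} \left(-9 + \sqrt{\frac{47}{6}}\right) = \frac{3}{-8 + 4 - 2 + \sqrt{20}} \left(-9 + \frac{\sqrt{282}}{6}\right) = \frac{3}{-8 + 4 - 2 + 2 \sqrt{5}} \left(-9 + \frac{\sqrt{282}}{6}\right) = \frac{3}{-6 + 2 \sqrt{5}} \left(-9 + \frac{\sqrt{282}}{6}\right) = \frac{3 \left(-9 + \frac{\sqrt{282}}{6}\right)}{-6 + 2 \sqrt{5}}$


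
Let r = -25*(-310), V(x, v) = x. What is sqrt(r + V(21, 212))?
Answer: sqrt(7771) ≈ 88.153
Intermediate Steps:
r = 7750
sqrt(r + V(21, 212)) = sqrt(7750 + 21) = sqrt(7771)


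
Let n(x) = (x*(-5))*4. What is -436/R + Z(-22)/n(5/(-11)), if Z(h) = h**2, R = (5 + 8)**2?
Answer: 214039/4225 ≈ 50.660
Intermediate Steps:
R = 169 (R = 13**2 = 169)
n(x) = -20*x (n(x) = -5*x*4 = -20*x)
-436/R + Z(-22)/n(5/(-11)) = -436/169 + (-22)**2/((-100/(-11))) = -436*1/169 + 484/((-100*(-1)/11)) = -436/169 + 484/((-20*(-5/11))) = -436/169 + 484/(100/11) = -436/169 + 484*(11/100) = -436/169 + 1331/25 = 214039/4225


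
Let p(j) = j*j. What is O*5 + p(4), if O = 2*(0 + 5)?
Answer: 66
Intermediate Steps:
p(j) = j²
O = 10 (O = 2*5 = 10)
O*5 + p(4) = 10*5 + 4² = 50 + 16 = 66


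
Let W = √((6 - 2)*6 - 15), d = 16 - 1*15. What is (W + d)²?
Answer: 16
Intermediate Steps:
d = 1 (d = 16 - 15 = 1)
W = 3 (W = √(4*6 - 15) = √(24 - 15) = √9 = 3)
(W + d)² = (3 + 1)² = 4² = 16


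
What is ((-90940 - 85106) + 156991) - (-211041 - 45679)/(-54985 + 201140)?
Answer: -556945361/29231 ≈ -19053.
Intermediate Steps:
((-90940 - 85106) + 156991) - (-211041 - 45679)/(-54985 + 201140) = (-176046 + 156991) - (-256720)/146155 = -19055 - (-256720)/146155 = -19055 - 1*(-51344/29231) = -19055 + 51344/29231 = -556945361/29231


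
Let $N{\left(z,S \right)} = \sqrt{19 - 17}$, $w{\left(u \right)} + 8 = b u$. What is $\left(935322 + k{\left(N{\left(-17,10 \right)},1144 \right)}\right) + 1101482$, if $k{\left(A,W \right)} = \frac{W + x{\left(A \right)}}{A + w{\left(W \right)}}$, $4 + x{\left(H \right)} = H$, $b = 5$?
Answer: $\frac{33227346242523}{16313471} + \frac{2286 \sqrt{2}}{16313471} \approx 2.0368 \cdot 10^{6}$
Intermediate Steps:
$x{\left(H \right)} = -4 + H$
$w{\left(u \right)} = -8 + 5 u$
$N{\left(z,S \right)} = \sqrt{2}$
$k{\left(A,W \right)} = \frac{-4 + A + W}{-8 + A + 5 W}$ ($k{\left(A,W \right)} = \frac{W + \left(-4 + A\right)}{A + \left(-8 + 5 W\right)} = \frac{-4 + A + W}{-8 + A + 5 W}$)
$\left(935322 + k{\left(N{\left(-17,10 \right)},1144 \right)}\right) + 1101482 = \left(935322 + \frac{-4 + \sqrt{2} + 1144}{-8 + \sqrt{2} + 5 \cdot 1144}\right) + 1101482 = \left(935322 + \frac{1140 + \sqrt{2}}{-8 + \sqrt{2} + 5720}\right) + 1101482 = \left(935322 + \frac{1140 + \sqrt{2}}{5712 + \sqrt{2}}\right) + 1101482 = 2036804 + \frac{1140 + \sqrt{2}}{5712 + \sqrt{2}}$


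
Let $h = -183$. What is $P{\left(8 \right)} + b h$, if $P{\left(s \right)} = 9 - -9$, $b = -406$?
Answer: $74316$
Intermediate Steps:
$P{\left(s \right)} = 18$ ($P{\left(s \right)} = 9 + 9 = 18$)
$P{\left(8 \right)} + b h = 18 - -74298 = 18 + 74298 = 74316$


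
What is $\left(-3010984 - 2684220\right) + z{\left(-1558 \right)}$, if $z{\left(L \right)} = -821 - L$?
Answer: $-5694467$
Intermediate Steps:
$\left(-3010984 - 2684220\right) + z{\left(-1558 \right)} = \left(-3010984 - 2684220\right) - -737 = -5695204 + \left(-821 + 1558\right) = -5695204 + 737 = -5694467$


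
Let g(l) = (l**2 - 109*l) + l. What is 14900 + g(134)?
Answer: 18384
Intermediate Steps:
g(l) = l**2 - 108*l
14900 + g(134) = 14900 + 134*(-108 + 134) = 14900 + 134*26 = 14900 + 3484 = 18384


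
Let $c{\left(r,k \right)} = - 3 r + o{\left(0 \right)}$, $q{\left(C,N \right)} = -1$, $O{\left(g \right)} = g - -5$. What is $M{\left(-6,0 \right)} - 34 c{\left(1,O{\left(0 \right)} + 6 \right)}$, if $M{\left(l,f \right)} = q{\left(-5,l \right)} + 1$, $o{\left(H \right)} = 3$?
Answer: $0$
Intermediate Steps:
$O{\left(g \right)} = 5 + g$ ($O{\left(g \right)} = g + 5 = 5 + g$)
$M{\left(l,f \right)} = 0$ ($M{\left(l,f \right)} = -1 + 1 = 0$)
$c{\left(r,k \right)} = 3 - 3 r$ ($c{\left(r,k \right)} = - 3 r + 3 = 3 - 3 r$)
$M{\left(-6,0 \right)} - 34 c{\left(1,O{\left(0 \right)} + 6 \right)} = 0 - 34 \left(3 - 3\right) = 0 - 0 = 0 + 0 = 0$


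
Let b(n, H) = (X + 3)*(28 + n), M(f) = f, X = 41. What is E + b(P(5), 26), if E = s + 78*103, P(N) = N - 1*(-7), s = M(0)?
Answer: 9794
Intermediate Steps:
s = 0
P(N) = 7 + N (P(N) = N + 7 = 7 + N)
b(n, H) = 1232 + 44*n (b(n, H) = (41 + 3)*(28 + n) = 44*(28 + n) = 1232 + 44*n)
E = 8034 (E = 0 + 78*103 = 0 + 8034 = 8034)
E + b(P(5), 26) = 8034 + (1232 + 44*(7 + 5)) = 8034 + (1232 + 44*12) = 8034 + (1232 + 528) = 8034 + 1760 = 9794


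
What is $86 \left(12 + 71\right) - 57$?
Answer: $7081$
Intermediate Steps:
$86 \left(12 + 71\right) - 57 = 86 \cdot 83 - 57 = 7138 - 57 = 7081$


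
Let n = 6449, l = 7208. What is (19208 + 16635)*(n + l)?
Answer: 489507851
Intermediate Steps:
(19208 + 16635)*(n + l) = (19208 + 16635)*(6449 + 7208) = 35843*13657 = 489507851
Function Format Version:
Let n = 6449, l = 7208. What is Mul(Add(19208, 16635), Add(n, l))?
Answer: 489507851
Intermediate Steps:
Mul(Add(19208, 16635), Add(n, l)) = Mul(Add(19208, 16635), Add(6449, 7208)) = Mul(35843, 13657) = 489507851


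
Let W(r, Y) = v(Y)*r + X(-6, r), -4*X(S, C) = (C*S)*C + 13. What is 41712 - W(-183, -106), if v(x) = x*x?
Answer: 8190679/4 ≈ 2.0477e+6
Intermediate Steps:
X(S, C) = -13/4 - S*C²/4 (X(S, C) = -((C*S)*C + 13)/4 = -(S*C² + 13)/4 = -(13 + S*C²)/4 = -13/4 - S*C²/4)
v(x) = x²
W(r, Y) = -13/4 + 3*r²/2 + r*Y² (W(r, Y) = Y²*r + (-13/4 - ¼*(-6)*r²) = r*Y² + (-13/4 + 3*r²/2) = -13/4 + 3*r²/2 + r*Y²)
41712 - W(-183, -106) = 41712 - (-13/4 + (3/2)*(-183)² - 183*(-106)²) = 41712 - (-13/4 + (3/2)*33489 - 183*11236) = 41712 - (-13/4 + 100467/2 - 2056188) = 41712 - 1*(-8023831/4) = 41712 + 8023831/4 = 8190679/4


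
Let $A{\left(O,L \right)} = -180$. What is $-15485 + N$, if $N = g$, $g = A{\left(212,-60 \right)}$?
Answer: $-15665$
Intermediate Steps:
$g = -180$
$N = -180$
$-15485 + N = -15485 - 180 = -15665$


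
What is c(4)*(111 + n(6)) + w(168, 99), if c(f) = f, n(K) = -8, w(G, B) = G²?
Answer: 28636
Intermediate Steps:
c(4)*(111 + n(6)) + w(168, 99) = 4*(111 - 8) + 168² = 4*103 + 28224 = 412 + 28224 = 28636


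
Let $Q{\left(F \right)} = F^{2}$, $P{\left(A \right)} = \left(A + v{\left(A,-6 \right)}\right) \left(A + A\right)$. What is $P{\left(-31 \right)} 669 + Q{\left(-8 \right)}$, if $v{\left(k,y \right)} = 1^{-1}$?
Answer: $1244404$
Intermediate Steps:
$v{\left(k,y \right)} = 1$
$P{\left(A \right)} = 2 A \left(1 + A\right)$ ($P{\left(A \right)} = \left(A + 1\right) \left(A + A\right) = \left(1 + A\right) 2 A = 2 A \left(1 + A\right)$)
$P{\left(-31 \right)} 669 + Q{\left(-8 \right)} = 2 \left(-31\right) \left(1 - 31\right) 669 + \left(-8\right)^{2} = 2 \left(-31\right) \left(-30\right) 669 + 64 = 1860 \cdot 669 + 64 = 1244340 + 64 = 1244404$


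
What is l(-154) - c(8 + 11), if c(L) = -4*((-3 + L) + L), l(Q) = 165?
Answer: 305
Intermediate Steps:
c(L) = 12 - 8*L (c(L) = -4*(-3 + 2*L) = 12 - 8*L)
l(-154) - c(8 + 11) = 165 - (12 - 8*(8 + 11)) = 165 - (12 - 8*19) = 165 - (12 - 152) = 165 - 1*(-140) = 165 + 140 = 305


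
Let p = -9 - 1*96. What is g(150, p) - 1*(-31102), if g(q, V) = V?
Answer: 30997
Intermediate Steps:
p = -105 (p = -9 - 96 = -105)
g(150, p) - 1*(-31102) = -105 - 1*(-31102) = -105 + 31102 = 30997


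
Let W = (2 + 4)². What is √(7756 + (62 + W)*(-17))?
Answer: √6090 ≈ 78.038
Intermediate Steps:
W = 36 (W = 6² = 36)
√(7756 + (62 + W)*(-17)) = √(7756 + (62 + 36)*(-17)) = √(7756 + 98*(-17)) = √(7756 - 1666) = √6090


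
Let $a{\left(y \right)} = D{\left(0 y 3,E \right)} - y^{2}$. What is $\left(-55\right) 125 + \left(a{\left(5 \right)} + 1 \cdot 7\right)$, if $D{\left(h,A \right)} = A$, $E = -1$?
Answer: $-6894$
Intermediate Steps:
$a{\left(y \right)} = -1 - y^{2}$
$\left(-55\right) 125 + \left(a{\left(5 \right)} + 1 \cdot 7\right) = \left(-55\right) 125 + \left(\left(-1 - 5^{2}\right) + 1 \cdot 7\right) = -6875 + \left(\left(-1 - 25\right) + 7\right) = -6875 + \left(-26 + 7\right) = -6875 - 19 = -6894$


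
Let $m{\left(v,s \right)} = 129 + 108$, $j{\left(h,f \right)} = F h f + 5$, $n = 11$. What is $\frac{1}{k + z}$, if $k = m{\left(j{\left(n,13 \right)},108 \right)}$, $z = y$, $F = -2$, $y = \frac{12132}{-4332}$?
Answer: $\frac{361}{84546} \approx 0.0042699$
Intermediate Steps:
$y = - \frac{1011}{361}$ ($y = 12132 \left(- \frac{1}{4332}\right) = - \frac{1011}{361} \approx -2.8006$)
$j{\left(h,f \right)} = 5 - 2 f h$ ($j{\left(h,f \right)} = - 2 h f + 5 = - 2 f h + 5 = 5 - 2 f h$)
$m{\left(v,s \right)} = 237$
$z = - \frac{1011}{361} \approx -2.8006$
$k = 237$
$\frac{1}{k + z} = \frac{1}{237 - \frac{1011}{361}} = \frac{1}{\frac{84546}{361}} = \frac{361}{84546}$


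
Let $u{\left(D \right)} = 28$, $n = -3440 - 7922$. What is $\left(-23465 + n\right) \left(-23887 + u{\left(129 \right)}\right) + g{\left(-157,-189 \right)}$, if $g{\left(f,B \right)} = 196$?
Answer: $830937589$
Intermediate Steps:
$n = -11362$ ($n = -3440 - 7922 = -11362$)
$\left(-23465 + n\right) \left(-23887 + u{\left(129 \right)}\right) + g{\left(-157,-189 \right)} = \left(-23465 - 11362\right) \left(-23887 + 28\right) + 196 = \left(-34827\right) \left(-23859\right) + 196 = 830937393 + 196 = 830937589$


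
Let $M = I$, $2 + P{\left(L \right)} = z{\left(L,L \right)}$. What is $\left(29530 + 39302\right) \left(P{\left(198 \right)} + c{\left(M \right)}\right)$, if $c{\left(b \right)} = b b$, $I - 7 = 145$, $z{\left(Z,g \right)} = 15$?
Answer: $1591189344$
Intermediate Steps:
$P{\left(L \right)} = 13$ ($P{\left(L \right)} = -2 + 15 = 13$)
$I = 152$ ($I = 7 + 145 = 152$)
$M = 152$
$c{\left(b \right)} = b^{2}$
$\left(29530 + 39302\right) \left(P{\left(198 \right)} + c{\left(M \right)}\right) = \left(29530 + 39302\right) \left(13 + 152^{2}\right) = 68832 \left(13 + 23104\right) = 68832 \cdot 23117 = 1591189344$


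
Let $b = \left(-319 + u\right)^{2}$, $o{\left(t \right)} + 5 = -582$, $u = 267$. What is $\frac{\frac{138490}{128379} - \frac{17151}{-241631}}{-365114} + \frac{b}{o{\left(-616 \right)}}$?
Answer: $- \frac{52172783609154731}{11325962663845986} \approx -4.6065$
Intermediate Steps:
$o{\left(t \right)} = -587$ ($o{\left(t \right)} = -5 - 582 = -587$)
$b = 2704$ ($b = \left(-319 + 267\right)^{2} = \left(-52\right)^{2} = 2704$)
$\frac{\frac{138490}{128379} - \frac{17151}{-241631}}{-365114} + \frac{b}{o{\left(-616 \right)}} = \frac{\frac{138490}{128379} - \frac{17151}{-241631}}{-365114} + \frac{2704}{-587} = \left(138490 \cdot \frac{1}{128379} - - \frac{17151}{241631}\right) \left(- \frac{1}{365114}\right) + 2704 \left(- \frac{1}{587}\right) = \left(\frac{138490}{128379} + \frac{17151}{241631}\right) \left(- \frac{1}{365114}\right) - \frac{2704}{587} = \frac{35665305419}{31020346149} \left(- \frac{1}{365114}\right) - \frac{2704}{587} = - \frac{35665305419}{11325962663845986} - \frac{2704}{587} = - \frac{52172783609154731}{11325962663845986}$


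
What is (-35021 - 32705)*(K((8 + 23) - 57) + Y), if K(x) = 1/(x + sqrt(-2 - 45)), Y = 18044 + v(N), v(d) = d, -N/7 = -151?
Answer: -935295856822/723 + 67726*I*sqrt(47)/723 ≈ -1.2936e+9 + 642.19*I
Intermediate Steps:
N = 1057 (N = -7*(-151) = 1057)
Y = 19101 (Y = 18044 + 1057 = 19101)
K(x) = 1/(x + I*sqrt(47)) (K(x) = 1/(x + sqrt(-47)) = 1/(x + I*sqrt(47)))
(-35021 - 32705)*(K((8 + 23) - 57) + Y) = (-35021 - 32705)*(1/(((8 + 23) - 57) + I*sqrt(47)) + 19101) = -67726*(1/((31 - 57) + I*sqrt(47)) + 19101) = -67726*(1/(-26 + I*sqrt(47)) + 19101) = -67726*(19101 + 1/(-26 + I*sqrt(47))) = -1293634326 - 67726/(-26 + I*sqrt(47))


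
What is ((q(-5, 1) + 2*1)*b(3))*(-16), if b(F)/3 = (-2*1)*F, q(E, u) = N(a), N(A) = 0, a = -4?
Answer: 576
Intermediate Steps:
q(E, u) = 0
b(F) = -6*F (b(F) = 3*((-2*1)*F) = 3*(-2*F) = -6*F)
((q(-5, 1) + 2*1)*b(3))*(-16) = ((0 + 2*1)*(-6*3))*(-16) = ((0 + 2)*(-18))*(-16) = (2*(-18))*(-16) = -36*(-16) = 576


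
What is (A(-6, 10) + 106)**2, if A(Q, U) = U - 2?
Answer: 12996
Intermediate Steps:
A(Q, U) = -2 + U
(A(-6, 10) + 106)**2 = ((-2 + 10) + 106)**2 = (8 + 106)**2 = 114**2 = 12996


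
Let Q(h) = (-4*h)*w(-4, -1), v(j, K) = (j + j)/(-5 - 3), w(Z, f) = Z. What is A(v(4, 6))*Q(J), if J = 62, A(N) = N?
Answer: -992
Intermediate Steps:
v(j, K) = -j/4 (v(j, K) = (2*j)/(-8) = (2*j)*(-⅛) = -j/4)
Q(h) = 16*h (Q(h) = -4*h*(-4) = 16*h)
A(v(4, 6))*Q(J) = (-¼*4)*(16*62) = -1*992 = -992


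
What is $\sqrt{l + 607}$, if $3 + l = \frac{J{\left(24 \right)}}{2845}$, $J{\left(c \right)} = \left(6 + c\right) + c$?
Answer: $\frac{\sqrt{4888944730}}{2845} \approx 24.577$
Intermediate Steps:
$J{\left(c \right)} = 6 + 2 c$
$l = - \frac{8481}{2845}$ ($l = -3 + \frac{6 + 2 \cdot 24}{2845} = -3 + \left(6 + 48\right) \frac{1}{2845} = -3 + 54 \cdot \frac{1}{2845} = -3 + \frac{54}{2845} = - \frac{8481}{2845} \approx -2.981$)
$\sqrt{l + 607} = \sqrt{- \frac{8481}{2845} + 607} = \sqrt{\frac{1718434}{2845}} = \frac{\sqrt{4888944730}}{2845}$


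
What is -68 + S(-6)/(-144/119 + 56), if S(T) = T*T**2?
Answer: -58633/815 ≈ -71.942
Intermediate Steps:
S(T) = T**3
-68 + S(-6)/(-144/119 + 56) = -68 + (-6)**3/(-144/119 + 56) = -68 - 216/(-144*1/119 + 56) = -68 - 216/(-144/119 + 56) = -68 - 216/(6520/119) = -68 + (119/6520)*(-216) = -68 - 3213/815 = -58633/815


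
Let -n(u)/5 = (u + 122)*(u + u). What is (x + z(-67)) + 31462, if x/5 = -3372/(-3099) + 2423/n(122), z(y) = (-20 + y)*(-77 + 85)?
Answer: 1892462256369/61500688 ≈ 30771.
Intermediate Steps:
z(y) = -160 + 8*y (z(y) = (-20 + y)*8 = -160 + 8*y)
n(u) = -10*u*(122 + u) (n(u) = -5*(u + 122)*(u + u) = -5*(122 + u)*2*u = -10*u*(122 + u))
x = 332089361/61500688 (x = 5*(-3372/(-3099) + 2423/((-10*122*(122 + 122)))) = 5*(-3372*(-1/3099) + 2423/((-10*122*244))) = 5*(1124/1033 + 2423/(-297680)) = 5*(1124/1033 + 2423*(-1/297680)) = 5*(1124/1033 - 2423/297680) = 5*(332089361/307503440) = 332089361/61500688 ≈ 5.3998)
(x + z(-67)) + 31462 = (332089361/61500688 + (-160 + 8*(-67))) + 31462 = (332089361/61500688 + (-160 - 536)) + 31462 = (332089361/61500688 - 696) + 31462 = -42472389487/61500688 + 31462 = 1892462256369/61500688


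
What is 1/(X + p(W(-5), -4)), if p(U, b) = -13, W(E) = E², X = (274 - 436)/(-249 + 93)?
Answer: -26/311 ≈ -0.083601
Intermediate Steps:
X = 27/26 (X = -162/(-156) = -162*(-1/156) = 27/26 ≈ 1.0385)
1/(X + p(W(-5), -4)) = 1/(27/26 - 13) = 1/(-311/26) = -26/311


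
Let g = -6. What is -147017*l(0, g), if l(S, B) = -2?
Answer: 294034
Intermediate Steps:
-147017*l(0, g) = -147017*(-2) = 294034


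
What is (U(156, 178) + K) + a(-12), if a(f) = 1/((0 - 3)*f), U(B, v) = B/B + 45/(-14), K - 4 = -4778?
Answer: -1203599/252 ≈ -4776.2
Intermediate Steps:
K = -4774 (K = 4 - 4778 = -4774)
U(B, v) = -31/14 (U(B, v) = 1 + 45*(-1/14) = 1 - 45/14 = -31/14)
a(f) = -1/(3*f) (a(f) = 1/(-3*f) = -1/(3*f))
(U(156, 178) + K) + a(-12) = (-31/14 - 4774) - ⅓/(-12) = -66867/14 - ⅓*(-1/12) = -66867/14 + 1/36 = -1203599/252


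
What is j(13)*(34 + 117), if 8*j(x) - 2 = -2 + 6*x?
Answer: 5889/4 ≈ 1472.3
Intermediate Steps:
j(x) = 3*x/4 (j(x) = ¼ + (-2 + 6*x)/8 = ¼ + (-¼ + 3*x/4) = 3*x/4)
j(13)*(34 + 117) = ((¾)*13)*(34 + 117) = (39/4)*151 = 5889/4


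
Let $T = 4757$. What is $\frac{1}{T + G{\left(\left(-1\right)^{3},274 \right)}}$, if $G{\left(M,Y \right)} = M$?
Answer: $\frac{1}{4756} \approx 0.00021026$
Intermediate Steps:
$\frac{1}{T + G{\left(\left(-1\right)^{3},274 \right)}} = \frac{1}{4757 + \left(-1\right)^{3}} = \frac{1}{4757 - 1} = \frac{1}{4756}$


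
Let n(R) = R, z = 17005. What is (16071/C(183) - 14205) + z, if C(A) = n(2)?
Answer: 21671/2 ≈ 10836.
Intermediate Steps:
C(A) = 2
(16071/C(183) - 14205) + z = (16071/2 - 14205) + 17005 = -12339/2 + 17005 = 21671/2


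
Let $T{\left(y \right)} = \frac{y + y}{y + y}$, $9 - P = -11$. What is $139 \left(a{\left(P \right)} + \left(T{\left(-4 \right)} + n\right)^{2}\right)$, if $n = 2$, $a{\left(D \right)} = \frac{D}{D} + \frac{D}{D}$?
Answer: $1529$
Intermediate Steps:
$P = 20$ ($P = 9 - -11 = 9 + 11 = 20$)
$a{\left(D \right)} = 2$ ($a{\left(D \right)} = 1 + 1 = 2$)
$T{\left(y \right)} = 1$ ($T{\left(y \right)} = \frac{2 y}{2 y} = 2 y \frac{1}{2 y} = 1$)
$139 \left(a{\left(P \right)} + \left(T{\left(-4 \right)} + n\right)^{2}\right) = 139 \left(2 + \left(1 + 2\right)^{2}\right) = 139 \left(2 + 3^{2}\right) = 139 \left(2 + 9\right) = 139 \cdot 11 = 1529$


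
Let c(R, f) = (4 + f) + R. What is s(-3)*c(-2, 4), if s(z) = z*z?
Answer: 54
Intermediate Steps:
s(z) = z²
c(R, f) = 4 + R + f
s(-3)*c(-2, 4) = (-3)²*(4 - 2 + 4) = 9*6 = 54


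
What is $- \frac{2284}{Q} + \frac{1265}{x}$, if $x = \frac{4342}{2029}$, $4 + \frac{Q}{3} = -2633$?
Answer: $\frac{20314962163}{34349562} \approx 591.42$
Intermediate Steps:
$Q = -7911$ ($Q = -12 + 3 \left(-2633\right) = -12 - 7899 = -7911$)
$x = \frac{4342}{2029}$ ($x = 4342 \cdot \frac{1}{2029} = \frac{4342}{2029} \approx 2.14$)
$- \frac{2284}{Q} + \frac{1265}{x} = - \frac{2284}{-7911} + \frac{1265}{\frac{4342}{2029}} = \left(-2284\right) \left(- \frac{1}{7911}\right) + 1265 \cdot \frac{2029}{4342} = \frac{2284}{7911} + \frac{2566685}{4342} = \frac{20314962163}{34349562}$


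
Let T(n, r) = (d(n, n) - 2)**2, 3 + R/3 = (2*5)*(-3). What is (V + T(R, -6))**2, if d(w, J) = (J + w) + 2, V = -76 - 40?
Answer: 1527871744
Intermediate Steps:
R = -99 (R = -9 + 3*((2*5)*(-3)) = -9 + 3*(10*(-3)) = -9 + 3*(-30) = -9 - 90 = -99)
V = -116
d(w, J) = 2 + J + w
T(n, r) = 4*n**2 (T(n, r) = ((2 + n + n) - 2)**2 = ((2 + 2*n) - 2)**2 = (2*n)**2 = 4*n**2)
(V + T(R, -6))**2 = (-116 + 4*(-99)**2)**2 = (-116 + 4*9801)**2 = (-116 + 39204)**2 = 39088**2 = 1527871744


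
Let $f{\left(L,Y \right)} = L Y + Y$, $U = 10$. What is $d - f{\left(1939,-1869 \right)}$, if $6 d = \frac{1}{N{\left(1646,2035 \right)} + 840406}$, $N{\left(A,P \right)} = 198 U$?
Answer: $\frac{18326242211761}{5054316} \approx 3.6259 \cdot 10^{6}$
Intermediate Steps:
$f{\left(L,Y \right)} = Y + L Y$
$N{\left(A,P \right)} = 1980$ ($N{\left(A,P \right)} = 198 \cdot 10 = 1980$)
$d = \frac{1}{5054316}$ ($d = \frac{1}{6 \left(1980 + 840406\right)} = \frac{1}{6 \cdot 842386} = \frac{1}{6} \cdot \frac{1}{842386} = \frac{1}{5054316} \approx 1.9785 \cdot 10^{-7}$)
$d - f{\left(1939,-1869 \right)} = \frac{1}{5054316} - - 1869 \left(1 + 1939\right) = \frac{1}{5054316} - \left(-1869\right) 1940 = \frac{1}{5054316} - -3625860 = \frac{1}{5054316} + 3625860 = \frac{18326242211761}{5054316}$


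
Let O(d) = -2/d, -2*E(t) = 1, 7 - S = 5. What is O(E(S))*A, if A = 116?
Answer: 464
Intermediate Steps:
S = 2 (S = 7 - 1*5 = 7 - 5 = 2)
E(t) = -½ (E(t) = -½*1 = -½)
O(E(S))*A = -2/(-½)*116 = -2*(-2)*116 = 4*116 = 464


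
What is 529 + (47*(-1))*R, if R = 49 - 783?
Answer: 35027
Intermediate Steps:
R = -734
529 + (47*(-1))*R = 529 + (47*(-1))*(-734) = 529 - 47*(-734) = 529 + 34498 = 35027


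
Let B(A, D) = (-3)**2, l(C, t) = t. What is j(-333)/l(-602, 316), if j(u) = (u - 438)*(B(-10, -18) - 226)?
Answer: 167307/316 ≈ 529.45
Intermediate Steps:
B(A, D) = 9
j(u) = 95046 - 217*u (j(u) = (u - 438)*(9 - 226) = (-438 + u)*(-217) = 95046 - 217*u)
j(-333)/l(-602, 316) = (95046 - 217*(-333))/316 = (95046 + 72261)*(1/316) = 167307*(1/316) = 167307/316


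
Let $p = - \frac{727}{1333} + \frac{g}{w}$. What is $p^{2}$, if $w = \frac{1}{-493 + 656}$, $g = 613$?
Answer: $\frac{17739922395690000}{1776889} \approx 9.9837 \cdot 10^{9}$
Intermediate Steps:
$w = \frac{1}{163} \approx 0.006135$
$p = \frac{133191300}{1333}$ ($p = - \frac{727}{1333} + 613 \frac{1}{\frac{1}{163}} = \left(-727\right) \frac{1}{1333} + 613 \cdot 163 = - \frac{727}{1333} + 99919 = \frac{133191300}{1333} \approx 99919.0$)
$p^{2} = \left(\frac{133191300}{1333}\right)^{2} = \frac{17739922395690000}{1776889}$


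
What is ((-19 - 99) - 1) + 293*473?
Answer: 138470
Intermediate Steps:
((-19 - 99) - 1) + 293*473 = (-118 - 1) + 138589 = -119 + 138589 = 138470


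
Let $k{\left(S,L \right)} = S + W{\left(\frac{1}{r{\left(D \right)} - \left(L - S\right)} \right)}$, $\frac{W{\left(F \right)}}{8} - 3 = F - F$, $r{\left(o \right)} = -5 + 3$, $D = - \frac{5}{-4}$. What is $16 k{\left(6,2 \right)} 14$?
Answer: $6720$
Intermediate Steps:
$D = \frac{5}{4}$ ($D = \left(-5\right) \left(- \frac{1}{4}\right) = \frac{5}{4} \approx 1.25$)
$r{\left(o \right)} = -2$
$W{\left(F \right)} = 24$ ($W{\left(F \right)} = 24 + 8 \left(F - F\right) = 24 + 8 \cdot 0 = 24 + 0 = 24$)
$k{\left(S,L \right)} = 24 + S$ ($k{\left(S,L \right)} = S + 24 = 24 + S$)
$16 k{\left(6,2 \right)} 14 = 16 \left(24 + 6\right) 14 = 16 \cdot 30 \cdot 14 = 480 \cdot 14 = 6720$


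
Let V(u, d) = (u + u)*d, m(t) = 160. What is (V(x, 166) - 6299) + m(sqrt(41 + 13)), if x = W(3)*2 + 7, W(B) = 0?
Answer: -3815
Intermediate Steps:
x = 7 (x = 0*2 + 7 = 0 + 7 = 7)
V(u, d) = 2*d*u (V(u, d) = (2*u)*d = 2*d*u)
(V(x, 166) - 6299) + m(sqrt(41 + 13)) = (2*166*7 - 6299) + 160 = (2324 - 6299) + 160 = -3975 + 160 = -3815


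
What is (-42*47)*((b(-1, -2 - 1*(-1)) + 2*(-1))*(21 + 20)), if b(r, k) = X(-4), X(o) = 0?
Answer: 161868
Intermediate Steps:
b(r, k) = 0
(-42*47)*((b(-1, -2 - 1*(-1)) + 2*(-1))*(21 + 20)) = (-42*47)*((0 + 2*(-1))*(21 + 20)) = -1974*(0 - 2)*41 = -(-3948)*41 = -1974*(-82) = 161868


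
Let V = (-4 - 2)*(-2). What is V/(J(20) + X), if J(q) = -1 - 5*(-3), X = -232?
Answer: -6/109 ≈ -0.055046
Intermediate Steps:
J(q) = 14 (J(q) = -1 + 15 = 14)
V = 12 (V = -6*(-2) = 12)
V/(J(20) + X) = 12/(14 - 232) = 12/(-218) = 12*(-1/218) = -6/109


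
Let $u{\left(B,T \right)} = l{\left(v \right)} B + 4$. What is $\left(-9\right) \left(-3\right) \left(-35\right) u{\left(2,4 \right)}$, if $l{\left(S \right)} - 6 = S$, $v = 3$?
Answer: $-20790$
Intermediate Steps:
$l{\left(S \right)} = 6 + S$
$u{\left(B,T \right)} = 4 + 9 B$ ($u{\left(B,T \right)} = \left(6 + 3\right) B + 4 = 9 B + 4 = 4 + 9 B$)
$\left(-9\right) \left(-3\right) \left(-35\right) u{\left(2,4 \right)} = \left(-9\right) \left(-3\right) \left(-35\right) \left(4 + 9 \cdot 2\right) = 27 \left(-35\right) \left(4 + 18\right) = \left(-945\right) 22 = -20790$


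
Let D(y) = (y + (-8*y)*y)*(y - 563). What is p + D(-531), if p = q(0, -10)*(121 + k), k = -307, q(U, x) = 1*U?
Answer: 2468303586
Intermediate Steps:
D(y) = (-563 + y)*(y - 8*y²) (D(y) = (y - 8*y²)*(-563 + y) = (-563 + y)*(y - 8*y²))
q(U, x) = U
p = 0 (p = 0*(121 - 307) = 0*(-186) = 0)
p + D(-531) = 0 - 531*(-563 - 8*(-531)² + 4505*(-531)) = 0 - 531*(-563 - 8*281961 - 2392155) = 0 - 531*(-563 - 2255688 - 2392155) = 0 - 531*(-4648406) = 0 + 2468303586 = 2468303586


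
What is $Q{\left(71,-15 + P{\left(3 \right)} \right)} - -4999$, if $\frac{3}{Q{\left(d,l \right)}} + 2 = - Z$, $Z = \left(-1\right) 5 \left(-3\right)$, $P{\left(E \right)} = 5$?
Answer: $\frac{84980}{17} \approx 4998.8$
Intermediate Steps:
$Z = 15$ ($Z = \left(-5\right) \left(-3\right) = 15$)
$Q{\left(d,l \right)} = - \frac{3}{17}$ ($Q{\left(d,l \right)} = \frac{3}{-2 - 15} = \frac{3}{-17} = 3 \left(- \frac{1}{17}\right) = - \frac{3}{17}$)
$Q{\left(71,-15 + P{\left(3 \right)} \right)} - -4999 = - \frac{3}{17} - -4999 = - \frac{3}{17} + 4999 = \frac{84980}{17}$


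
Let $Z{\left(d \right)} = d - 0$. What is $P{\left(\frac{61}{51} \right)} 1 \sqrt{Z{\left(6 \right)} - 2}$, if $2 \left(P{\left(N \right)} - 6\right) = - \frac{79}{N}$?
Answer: $- \frac{3297}{61} \approx -54.049$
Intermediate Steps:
$Z{\left(d \right)} = d$ ($Z{\left(d \right)} = d + 0 = d$)
$P{\left(N \right)} = 6 - \frac{79}{2 N}$ ($P{\left(N \right)} = 6 + \frac{\left(-79\right) \frac{1}{N}}{2} = 6 - \frac{79}{2 N}$)
$P{\left(\frac{61}{51} \right)} 1 \sqrt{Z{\left(6 \right)} - 2} = \left(6 - \frac{79}{2 \cdot \frac{61}{51}}\right) 1 \sqrt{6 - 2} = \left(6 - \frac{79}{2 \cdot 61 \cdot \frac{1}{51}}\right) 1 \sqrt{4} = \left(6 - \frac{79}{2 \cdot \frac{61}{51}}\right) 1 \cdot 2 = \left(6 - \frac{4029}{122}\right) 2 = \left(- \frac{3297}{122}\right) 2 = - \frac{3297}{61}$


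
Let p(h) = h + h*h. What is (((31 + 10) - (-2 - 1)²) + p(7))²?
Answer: 7744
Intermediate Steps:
p(h) = h + h²
(((31 + 10) - (-2 - 1)²) + p(7))² = (((31 + 10) - (-2 - 1)²) + 7*(1 + 7))² = ((41 - 1*(-3)²) + 7*8)² = ((41 - 1*9) + 56)² = ((41 - 9) + 56)² = (32 + 56)² = 88² = 7744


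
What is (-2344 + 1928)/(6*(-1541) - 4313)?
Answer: 32/1043 ≈ 0.030681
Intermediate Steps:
(-2344 + 1928)/(6*(-1541) - 4313) = -416/(-9246 - 4313) = -416/(-13559) = -416*(-1/13559) = 32/1043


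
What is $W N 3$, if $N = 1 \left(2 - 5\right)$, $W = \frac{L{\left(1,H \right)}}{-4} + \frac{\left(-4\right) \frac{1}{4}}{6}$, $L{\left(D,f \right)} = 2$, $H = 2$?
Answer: $6$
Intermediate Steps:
$W = - \frac{2}{3}$ ($W = \frac{2}{-4} + \frac{\left(-4\right) \frac{1}{4}}{6} = 2 \left(- \frac{1}{4}\right) + \left(-4\right) \frac{1}{4} \cdot \frac{1}{6} = - \frac{1}{2} - \frac{1}{6} = - \frac{2}{3} \approx -0.66667$)
$N = -3$ ($N = 1 \left(-3\right) = -3$)
$W N 3 = \left(- \frac{2}{3}\right) \left(-3\right) 3 = 2 \cdot 3 = 6$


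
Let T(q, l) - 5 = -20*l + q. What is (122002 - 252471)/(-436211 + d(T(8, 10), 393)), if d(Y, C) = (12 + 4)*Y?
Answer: 130469/439203 ≈ 0.29706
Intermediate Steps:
T(q, l) = 5 + q - 20*l (T(q, l) = 5 + (-20*l + q) = 5 + (q - 20*l) = 5 + q - 20*l)
d(Y, C) = 16*Y
(122002 - 252471)/(-436211 + d(T(8, 10), 393)) = (122002 - 252471)/(-436211 + 16*(5 + 8 - 20*10)) = -130469/(-436211 + 16*(5 + 8 - 200)) = -130469/(-436211 + 16*(-187)) = -130469/(-436211 - 2992) = -130469/(-439203) = -130469*(-1/439203) = 130469/439203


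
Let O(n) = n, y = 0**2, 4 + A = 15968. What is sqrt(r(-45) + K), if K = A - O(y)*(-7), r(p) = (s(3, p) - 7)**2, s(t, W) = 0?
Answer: sqrt(16013) ≈ 126.54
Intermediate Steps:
A = 15964 (A = -4 + 15968 = 15964)
y = 0
r(p) = 49 (r(p) = (0 - 7)**2 = (-7)**2 = 49)
K = 15964 (K = 15964 - 0*(-7) = 15964 - 1*0 = 15964 + 0 = 15964)
sqrt(r(-45) + K) = sqrt(49 + 15964) = sqrt(16013)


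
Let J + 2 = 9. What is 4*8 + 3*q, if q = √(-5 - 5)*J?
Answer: 32 + 21*I*√10 ≈ 32.0 + 66.408*I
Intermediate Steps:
J = 7 (J = -2 + 9 = 7)
q = 7*I*√10 (q = √(-5 - 5)*7 = √(-10)*7 = (I*√10)*7 = 7*I*√10 ≈ 22.136*I)
4*8 + 3*q = 4*8 + 3*(7*I*√10) = 32 + 21*I*√10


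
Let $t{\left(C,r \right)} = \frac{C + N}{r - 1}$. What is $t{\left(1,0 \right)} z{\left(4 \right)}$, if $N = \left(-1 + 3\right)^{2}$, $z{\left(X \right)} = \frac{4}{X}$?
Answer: $-5$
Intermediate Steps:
$N = 4$ ($N = 2^{2} = 4$)
$t{\left(C,r \right)} = \frac{4 + C}{-1 + r}$ ($t{\left(C,r \right)} = \frac{C + 4}{r - 1} = \frac{4 + C}{-1 + r}$)
$t{\left(1,0 \right)} z{\left(4 \right)} = \frac{4 + 1}{-1 + 0} \cdot \frac{4}{4} = \frac{1}{-1} \cdot 5 \cdot 4 \cdot \frac{1}{4} = \left(-1\right) 5 \cdot 1 = \left(-5\right) 1 = -5$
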